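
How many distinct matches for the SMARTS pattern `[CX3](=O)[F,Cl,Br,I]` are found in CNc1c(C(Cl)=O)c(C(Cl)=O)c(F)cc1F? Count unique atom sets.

[CX3](=O)[F,Cl,Br,I] is the SMARTS for an acyl halide: a carbonyl carbon bonded to a halogen.
The molecule carries 2 separate instances of an acyl chloride (-C(=O)Cl) meeting every constraint; each maps to a distinct set of atoms, giving 2 matches.

2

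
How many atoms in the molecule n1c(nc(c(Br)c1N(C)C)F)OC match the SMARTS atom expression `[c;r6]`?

4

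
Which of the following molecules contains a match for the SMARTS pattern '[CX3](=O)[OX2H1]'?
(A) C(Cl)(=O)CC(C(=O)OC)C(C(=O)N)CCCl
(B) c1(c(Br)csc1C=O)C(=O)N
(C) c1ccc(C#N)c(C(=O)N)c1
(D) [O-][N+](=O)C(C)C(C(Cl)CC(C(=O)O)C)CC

D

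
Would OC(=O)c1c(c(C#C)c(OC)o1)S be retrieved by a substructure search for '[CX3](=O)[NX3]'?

No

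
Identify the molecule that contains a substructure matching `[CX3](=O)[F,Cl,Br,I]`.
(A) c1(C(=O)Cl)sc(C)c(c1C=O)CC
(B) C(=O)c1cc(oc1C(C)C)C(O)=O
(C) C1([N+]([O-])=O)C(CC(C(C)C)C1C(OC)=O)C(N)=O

[CX3](=O)[F,Cl,Br,I] describes a carbonyl carbon bonded to a halogen (an acyl halide).
(A) contains an acyl chloride (-C(=O)Cl), which satisfies every atom and bond constraint.
(B) has a carboxylic acid group (-C(=O)OH) but the carbonyl is bonded to -OH, not to a halogen.
(C) has a methyl-ester group (-C(=O)OCH3) but the carbonyl is bonded to -O-C, not to a halogen.
So the answer is (A).

A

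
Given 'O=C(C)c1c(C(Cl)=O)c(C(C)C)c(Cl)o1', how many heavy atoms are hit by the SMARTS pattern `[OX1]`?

2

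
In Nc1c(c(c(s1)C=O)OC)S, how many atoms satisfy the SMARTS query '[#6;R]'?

4

The query [#6;R] means: carbon that is part of a ring.
Check the 11 heavy atoms by environment: 1× s (aromatic, in 5-ring) → no; 4× c (aromatic, in 5-ring) → match; 2× C (acyclic) → no; 2× O (acyclic) → no; 1× S (acyclic) → no; 1× N (acyclic) → no.
That gives 4 matching atoms.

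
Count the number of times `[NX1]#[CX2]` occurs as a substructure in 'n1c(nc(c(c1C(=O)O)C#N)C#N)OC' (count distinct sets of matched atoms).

2

[NX1]#[CX2] is the SMARTS for a nitrile: a nitrogen triple-bonded to a two-connected carbon.
The molecule carries 2 separate instances of a nitrile (-C#N) meeting every constraint; each maps to a distinct set of atoms, giving 2 matches.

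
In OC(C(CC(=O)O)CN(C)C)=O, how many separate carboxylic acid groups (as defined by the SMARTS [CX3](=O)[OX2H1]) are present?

[CX3](=O)[OX2H1] is the SMARTS for a carboxylic acid: an sp2 carbon double-bonded to O and single-bonded to an -OH oxygen.
The molecule carries 2 separate instances of a carboxylic acid group (-C(=O)OH) meeting every constraint; each maps to a distinct set of atoms, giving 2 matches.

2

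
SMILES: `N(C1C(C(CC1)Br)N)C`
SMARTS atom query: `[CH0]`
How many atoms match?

0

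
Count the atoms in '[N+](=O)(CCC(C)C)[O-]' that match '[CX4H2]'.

2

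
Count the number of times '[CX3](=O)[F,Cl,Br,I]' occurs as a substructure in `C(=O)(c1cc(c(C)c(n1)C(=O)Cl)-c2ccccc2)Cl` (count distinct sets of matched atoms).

2

[CX3](=O)[F,Cl,Br,I] is the SMARTS for an acyl halide: a carbonyl carbon bonded to a halogen.
The molecule carries 2 separate instances of an acyl chloride (-C(=O)Cl) meeting every constraint; each maps to a distinct set of atoms, giving 2 matches.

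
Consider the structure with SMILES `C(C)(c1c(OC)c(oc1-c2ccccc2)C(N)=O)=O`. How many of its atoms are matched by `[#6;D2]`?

5

The query [#6;D2] means: any carbon bonded to exactly two heavy atoms.
Check the 19 heavy atoms by environment: 1× o (aromatic, D2) → no; 5× c (aromatic, D3) → no; 2× C (D3) → no; 2× O (D1) → no; 1× N (D1) → no; 1× O (D2) → no; 2× C (D1) → no; 5× c (aromatic, D2) → match.
That gives 5 matching atoms.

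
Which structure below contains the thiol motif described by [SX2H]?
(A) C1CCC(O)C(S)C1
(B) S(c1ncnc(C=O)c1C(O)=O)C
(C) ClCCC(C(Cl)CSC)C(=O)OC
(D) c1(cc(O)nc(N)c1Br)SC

A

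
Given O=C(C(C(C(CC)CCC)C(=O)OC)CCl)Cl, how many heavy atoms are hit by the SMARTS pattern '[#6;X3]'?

The query [#6;X3] means: any carbon (aromatic or not) with three total connections.
Check the 17 heavy atoms by environment: 10× C (X4) → no; 2× C (X3) → match; 2× O (X1) → no; 1× O (X2) → no; 2× Cl (X1) → no.
That gives 2 matching atoms.

2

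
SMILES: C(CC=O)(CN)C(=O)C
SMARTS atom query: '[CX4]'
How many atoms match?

4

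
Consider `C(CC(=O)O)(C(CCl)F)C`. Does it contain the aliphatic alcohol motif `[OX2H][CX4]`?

No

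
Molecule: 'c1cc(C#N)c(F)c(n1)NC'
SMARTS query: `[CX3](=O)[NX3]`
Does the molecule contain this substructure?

The pattern [CX3](=O)[NX3] describes a carbonyl carbon bonded to a trivalent nitrogen — an amide.
The closest candidate here is a nitrile (-C#N), but the nitrile N is NX1 (triple-bonded), not NX3. No other fragment satisfies the full query, so there is no match.

No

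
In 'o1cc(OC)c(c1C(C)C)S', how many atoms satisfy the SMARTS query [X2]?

3

The query [X2] means: any atom with exactly two total connections (bonds + H).
Check the 11 heavy atoms by environment: 1× o (aromatic, X2) → match; 4× c (aromatic, X3) → no; 4× C (X4) → no; 1× O (X2) → match; 1× S (X2) → match.
Summing the matching environments: 1 + 1 + 1 = 3 matching atoms.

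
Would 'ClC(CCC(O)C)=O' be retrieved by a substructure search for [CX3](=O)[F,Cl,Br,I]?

Yes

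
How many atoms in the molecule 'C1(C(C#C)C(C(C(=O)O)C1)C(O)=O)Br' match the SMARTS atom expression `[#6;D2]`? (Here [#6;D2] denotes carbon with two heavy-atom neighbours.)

2

The query [#6;D2] means: any carbon bonded to exactly two heavy atoms.
Check the 14 heavy atoms by environment: 6× C (D3) → no; 2× C (D2) → match; 1× C (D1) → no; 1× Br (D1) → no; 4× O (D1) → no.
That gives 2 matching atoms.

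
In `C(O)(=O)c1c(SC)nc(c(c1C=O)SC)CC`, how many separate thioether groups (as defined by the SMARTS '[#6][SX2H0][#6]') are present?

2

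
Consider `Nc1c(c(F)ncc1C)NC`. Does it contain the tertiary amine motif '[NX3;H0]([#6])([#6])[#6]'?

The pattern [NX3;H0]([#6])([#6])[#6] describes a trivalent nitrogen with no H, bonded to three carbons — a tertiary amine.
The closest candidate here is an N-methylamino group (-NHCH3), but the nitrogen still has one H (H1), not H0. No other fragment satisfies the full query, so there is no match.

No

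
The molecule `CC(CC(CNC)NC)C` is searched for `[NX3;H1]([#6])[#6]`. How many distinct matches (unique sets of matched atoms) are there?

2

[NX3;H1]([#6])[#6] is the SMARTS for a secondary amine: a trivalent nitrogen with one H, bonded to two carbons.
The molecule carries 2 separate instances of an N-methylamino group (-NHCH3) meeting every constraint; each maps to a distinct set of atoms, giving 2 matches.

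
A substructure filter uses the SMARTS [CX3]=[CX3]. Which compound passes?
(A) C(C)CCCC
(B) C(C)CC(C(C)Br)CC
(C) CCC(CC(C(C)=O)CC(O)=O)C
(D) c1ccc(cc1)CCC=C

D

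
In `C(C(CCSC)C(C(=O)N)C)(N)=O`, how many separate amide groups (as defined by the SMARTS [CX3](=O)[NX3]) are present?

2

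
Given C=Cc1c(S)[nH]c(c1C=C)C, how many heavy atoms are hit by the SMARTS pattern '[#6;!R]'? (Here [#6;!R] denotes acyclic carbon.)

The query [#6;!R] means: carbon not in any ring.
Check the 11 heavy atoms by environment: 1× n (aromatic, in 5-ring) → no; 4× c (aromatic, in 5-ring) → no; 1× S (acyclic) → no; 5× C (acyclic) → match.
That gives 5 matching atoms.

5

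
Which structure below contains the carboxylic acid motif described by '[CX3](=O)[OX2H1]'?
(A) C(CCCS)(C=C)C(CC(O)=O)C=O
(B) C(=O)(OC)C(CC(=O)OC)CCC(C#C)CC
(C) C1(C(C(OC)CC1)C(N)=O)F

A

[CX3](=O)[OX2H1] describes an sp2 carbon double-bonded to O and single-bonded to an -OH oxygen (a carboxylic acid).
(A) contains a carboxylic acid group (-C(=O)OH), which satisfies every atom and bond constraint.
(B) has a methyl-ester group (-C(=O)OCH3) but the singly-bonded O has no H (OX2H0, not OX2H1).
(C) has a primary amide (-C(=O)NH2) but the carbonyl is bonded to N, not to an -OH oxygen.
So the answer is (A).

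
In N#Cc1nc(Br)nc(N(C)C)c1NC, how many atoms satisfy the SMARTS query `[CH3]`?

The query [CH3] means: aliphatic carbon with exactly three hydrogens.
Check the 14 heavy atoms by environment: 2× n (aromatic, H0) → no; 4× c (aromatic, H0) → no; 1× C (H0) → no; 2× N (H0) → no; 1× Br (H0) → no; 3× C (H3) → match; 1× N (H1) → no.
That gives 3 matching atoms.

3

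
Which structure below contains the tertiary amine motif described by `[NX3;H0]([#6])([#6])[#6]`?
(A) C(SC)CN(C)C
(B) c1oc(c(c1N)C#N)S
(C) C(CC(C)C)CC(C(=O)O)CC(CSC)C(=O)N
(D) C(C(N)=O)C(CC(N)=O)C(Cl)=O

A

[NX3;H0]([#6])([#6])[#6] describes a trivalent nitrogen with no H, bonded to three carbons (a tertiary amine).
(A) contains a dimethylamino group (-N(CH3)2), which satisfies every atom and bond constraint.
(B) has a primary amino group (-NH2) but the nitrogen has H2, not H0 with three carbons.
(C) has a primary amide (-C(=O)NH2) but the amide nitrogen has H2 and only one carbon neighbour.
(D) has a primary amide (-C(=O)NH2) but the amide nitrogen has H2 and only one carbon neighbour.
So the answer is (A).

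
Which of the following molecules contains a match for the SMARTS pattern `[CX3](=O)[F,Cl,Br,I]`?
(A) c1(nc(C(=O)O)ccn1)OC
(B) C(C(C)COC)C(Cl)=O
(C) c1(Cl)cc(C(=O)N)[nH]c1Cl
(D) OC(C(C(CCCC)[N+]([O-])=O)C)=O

B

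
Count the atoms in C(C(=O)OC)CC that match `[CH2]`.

Check the 7 heavy atoms by environment: 2× C (H2) → match; 2× C (H3) → no; 1× C (H0) → no; 2× O (H0) → no.
That gives 2 matching atoms.

2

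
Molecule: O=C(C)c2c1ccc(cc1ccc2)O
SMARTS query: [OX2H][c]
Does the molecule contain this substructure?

Yes

The pattern [OX2H][c] describes a hydroxyl oxygen attached to an aromatic carbon — a phenol.
The molecule carries a hydroxyl group (-OH), whose atoms satisfy every constraint of the query, so the pattern matches.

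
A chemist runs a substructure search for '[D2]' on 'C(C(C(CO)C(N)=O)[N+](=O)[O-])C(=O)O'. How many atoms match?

The query [D2] means: atom with exactly two heavy-atom neighbours.
Check the 14 heavy atoms by environment: 2× C (D2) → match; 4× C (D3) → no; 1× N (charge +1, D3) → no; 1× O (charge -1, D1) → no; 5× O (D1) → no; 1× N (D1) → no.
That gives 2 matching atoms.

2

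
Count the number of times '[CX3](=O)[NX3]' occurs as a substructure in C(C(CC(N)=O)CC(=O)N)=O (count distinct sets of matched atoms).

2

[CX3](=O)[NX3] is the SMARTS for an amide: a carbonyl carbon bonded to a trivalent nitrogen.
The molecule carries 2 separate instances of a primary amide (-C(=O)NH2) meeting every constraint; each maps to a distinct set of atoms, giving 2 matches.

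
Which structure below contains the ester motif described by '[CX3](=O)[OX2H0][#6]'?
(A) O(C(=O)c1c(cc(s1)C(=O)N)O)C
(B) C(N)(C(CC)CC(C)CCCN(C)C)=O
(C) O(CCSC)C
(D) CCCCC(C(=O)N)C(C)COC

A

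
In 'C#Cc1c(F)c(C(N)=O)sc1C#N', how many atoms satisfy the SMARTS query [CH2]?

Check the 13 heavy atoms by environment: 1× s (aromatic, H0) → no; 4× c (aromatic, H0) → no; 3× C (H0) → no; 1× N (H0) → no; 1× F (H0) → no; 1× O (H0) → no; 1× N (H2) → no; 1× C (H1) → no.
No environment satisfies the query, so 0 matching atoms.

0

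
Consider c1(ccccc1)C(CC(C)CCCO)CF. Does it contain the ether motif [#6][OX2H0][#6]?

No

The pattern [#6][OX2H0][#6] describes an aliphatic oxygen bridging two carbons with no H on the oxygen — an ether.
The closest candidate here is a hydroxyl group (-OH), but the oxygen has H1, not H0 bridging two carbons. No other fragment satisfies the full query, so there is no match.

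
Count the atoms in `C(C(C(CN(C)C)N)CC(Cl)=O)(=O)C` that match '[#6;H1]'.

2

The query [#6;H1] means: any carbon bearing exactly one hydrogen.
Check the 14 heavy atoms by environment: 2× C (H2) → no; 2× C (H1) → match; 1× N (H0) → no; 3× C (H3) → no; 2× C (H0) → no; 2× O (H0) → no; 1× Cl (H0) → no; 1× N (H2) → no.
That gives 2 matching atoms.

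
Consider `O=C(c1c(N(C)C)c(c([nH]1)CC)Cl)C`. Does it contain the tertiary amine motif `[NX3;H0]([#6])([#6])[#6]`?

Yes

The pattern [NX3;H0]([#6])([#6])[#6] describes a trivalent nitrogen with no H, bonded to three carbons — a tertiary amine.
The molecule carries a dimethylamino group (-N(CH3)2), whose atoms satisfy every constraint of the query, so the pattern matches.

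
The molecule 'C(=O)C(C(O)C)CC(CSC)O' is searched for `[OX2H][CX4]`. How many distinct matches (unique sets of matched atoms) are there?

[OX2H][CX4] is the SMARTS for an aliphatic alcohol: a hydroxyl oxygen bound to an sp3 (X4) carbon.
The molecule carries 2 separate instances of a hydroxyl group (-OH) meeting every constraint; each maps to a distinct set of atoms, giving 2 matches.

2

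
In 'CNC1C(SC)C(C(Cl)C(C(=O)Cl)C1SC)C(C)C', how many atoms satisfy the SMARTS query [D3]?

8

The query [D3] means: atom with exactly three heavy-atom neighbours.
Check the 19 heavy atoms by environment: 8× C (D3) → match; 2× S (D2) → no; 5× C (D1) → no; 2× Cl (D1) → no; 1× O (D1) → no; 1× N (D2) → no.
That gives 8 matching atoms.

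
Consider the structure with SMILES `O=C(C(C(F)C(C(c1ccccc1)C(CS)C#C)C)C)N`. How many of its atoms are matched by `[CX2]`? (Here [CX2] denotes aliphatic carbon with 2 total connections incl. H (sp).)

2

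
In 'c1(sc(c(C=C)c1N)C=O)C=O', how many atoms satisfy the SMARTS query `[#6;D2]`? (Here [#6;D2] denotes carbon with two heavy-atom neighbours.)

3

The query [#6;D2] means: any carbon bonded to exactly two heavy atoms.
Check the 12 heavy atoms by environment: 1× s (aromatic, D2) → no; 4× c (aromatic, D3) → no; 3× C (D2) → match; 2× O (D1) → no; 1× C (D1) → no; 1× N (D1) → no.
That gives 3 matching atoms.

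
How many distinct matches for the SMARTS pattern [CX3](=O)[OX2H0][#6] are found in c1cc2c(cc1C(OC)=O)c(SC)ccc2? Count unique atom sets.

1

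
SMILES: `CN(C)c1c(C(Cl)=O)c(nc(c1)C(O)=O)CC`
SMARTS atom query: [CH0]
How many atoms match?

Check the 17 heavy atoms by environment: 1× n (aromatic, H0) → no; 4× c (aromatic, H0) → no; 1× c (aromatic, H1) → no; 1× N (H0) → no; 3× C (H3) → no; 1× C (H2) → no; 2× C (H0) → match; 2× O (H0) → no; 1× O (H1) → no; 1× Cl (H0) → no.
That gives 2 matching atoms.

2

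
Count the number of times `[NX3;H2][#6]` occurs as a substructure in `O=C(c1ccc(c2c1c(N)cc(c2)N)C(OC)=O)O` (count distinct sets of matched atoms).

2

[NX3;H2][#6] is the SMARTS for a primary amine: a trivalent nitrogen with two H attached to carbon.
The molecule carries 2 separate instances of a primary amino group (-NH2) meeting every constraint; each maps to a distinct set of atoms, giving 2 matches.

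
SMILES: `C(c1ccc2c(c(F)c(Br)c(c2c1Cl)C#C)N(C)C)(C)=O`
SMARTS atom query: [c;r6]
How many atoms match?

10

The query [c;r6] means: aromatic carbon that belongs to a six-membered ring.
Check the 21 heavy atoms by environment: 10× c (aromatic, in 6-ring) → match; 1× F (acyclic) → no; 1× Cl (acyclic) → no; 6× C (acyclic) → no; 1× O (acyclic) → no; 1× Br (acyclic) → no; 1× N (acyclic) → no.
That gives 10 matching atoms.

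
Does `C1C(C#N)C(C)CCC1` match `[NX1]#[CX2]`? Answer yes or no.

The pattern [NX1]#[CX2] describes a nitrogen triple-bonded to a two-connected carbon — a nitrile.
The molecule carries a nitrile (-C#N), whose atoms satisfy every constraint of the query, so the pattern matches.

Yes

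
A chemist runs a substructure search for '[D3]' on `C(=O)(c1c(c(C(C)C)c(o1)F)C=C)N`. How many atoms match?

6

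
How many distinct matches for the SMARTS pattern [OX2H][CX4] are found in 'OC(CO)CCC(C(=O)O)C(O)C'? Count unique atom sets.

3

[OX2H][CX4] is the SMARTS for an aliphatic alcohol: a hydroxyl oxygen bound to an sp3 (X4) carbon.
The molecule carries 3 separate instances of a hydroxyl group (-OH) meeting every constraint; each maps to a distinct set of atoms, giving 3 matches.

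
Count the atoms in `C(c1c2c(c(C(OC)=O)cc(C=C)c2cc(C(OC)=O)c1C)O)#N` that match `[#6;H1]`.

The query [#6;H1] means: any carbon bearing exactly one hydrogen.
Check the 24 heavy atoms by environment: 8× c (aromatic, H0) → no; 2× c (aromatic, H1) → match; 3× C (H0) → no; 1× N (H0) → no; 1× C (H1) → match; 1× C (H2) → no; 3× C (H3) → no; 4× O (H0) → no; 1× O (H1) → no.
Summing the matching environments: 2 + 1 = 3 matching atoms.

3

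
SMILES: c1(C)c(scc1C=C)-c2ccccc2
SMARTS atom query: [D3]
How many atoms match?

4

The query [D3] means: atom with exactly three heavy-atom neighbours.
Check the 14 heavy atoms by environment: 1× s (aromatic, D2) → no; 4× c (aromatic, D3) → match; 6× c (aromatic, D2) → no; 1× C (D2) → no; 2× C (D1) → no.
That gives 4 matching atoms.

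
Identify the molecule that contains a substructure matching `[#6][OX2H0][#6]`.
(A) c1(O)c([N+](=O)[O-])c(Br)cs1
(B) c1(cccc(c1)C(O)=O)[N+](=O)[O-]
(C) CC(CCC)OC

C

[#6][OX2H0][#6] describes an aliphatic oxygen bridging two carbons with no H on the oxygen (an ether).
(A) has a hydroxyl group (-OH) but the oxygen has H1, not H0 bridging two carbons.
(B) has a carboxylic acid group (-C(=O)OH) but the -OH oxygen has H1; the =O is OX1, not OX2.
(C) contains a methoxy ether (-OCH3), which satisfies every atom and bond constraint.
So the answer is (C).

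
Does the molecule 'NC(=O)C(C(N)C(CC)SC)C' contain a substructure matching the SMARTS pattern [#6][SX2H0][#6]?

Yes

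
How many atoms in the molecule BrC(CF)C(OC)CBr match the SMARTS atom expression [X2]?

The query [X2] means: any atom with exactly two total connections (bonds + H).
Check the 9 heavy atoms by environment: 5× C (X4) → no; 2× Br (X1) → no; 1× O (X2) → match; 1× F (X1) → no.
That gives 1 matching atom.

1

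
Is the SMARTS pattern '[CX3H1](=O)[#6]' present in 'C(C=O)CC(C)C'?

The pattern [CX3H1](=O)[#6] describes an sp2 carbon with one H, double-bonded to O and single-bonded to carbon — an aldehyde.
The molecule carries an aldehyde (-CHO), whose atoms satisfy every constraint of the query, so the pattern matches.

Yes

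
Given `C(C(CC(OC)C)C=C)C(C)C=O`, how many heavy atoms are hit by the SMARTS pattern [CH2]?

3

The query [CH2] means: aliphatic carbon with exactly two hydrogens.
Check the 13 heavy atoms by environment: 3× C (H3) → no; 5× C (H1) → no; 3× C (H2) → match; 2× O (H0) → no.
That gives 3 matching atoms.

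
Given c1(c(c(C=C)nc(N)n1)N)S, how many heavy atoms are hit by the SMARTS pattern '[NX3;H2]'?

2

The query [NX3;H2] means: aliphatic N with 3 total connections, two of them H — an -NH2 nitrogen (amine or amide).
Check the 11 heavy atoms by environment: 2× n (aromatic, H0, X2) → no; 4× c (aromatic, H0, X3) → no; 2× N (H2, X3) → match; 1× C (H1, X3) → no; 1× C (H2, X3) → no; 1× S (H1, X2) → no.
That gives 2 matching atoms.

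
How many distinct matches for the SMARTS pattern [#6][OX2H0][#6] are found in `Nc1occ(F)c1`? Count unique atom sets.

0

[#6][OX2H0][#6] is the SMARTS for an ether: an aliphatic oxygen bridging two carbons with no H on the oxygen.
No fragment in the molecule satisfies every constraint, giving 0 matches.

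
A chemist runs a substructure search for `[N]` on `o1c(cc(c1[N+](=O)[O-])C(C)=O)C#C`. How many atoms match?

1

The query [N] means: uppercase N matches aliphatic (non-aromatic) nitrogen only.
Check the 13 heavy atoms by environment: 1× o (aromatic) → no; 4× c (aromatic) → no; 4× C → no; 1× N (charge +1) → match; 1× O (charge -1) → no; 2× O → no.
That gives 1 matching atom.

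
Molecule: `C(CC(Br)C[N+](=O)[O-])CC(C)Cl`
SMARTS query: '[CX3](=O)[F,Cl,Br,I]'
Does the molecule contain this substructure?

The pattern [CX3](=O)[F,Cl,Br,I] describes a carbonyl carbon bonded to a halogen — an acyl halide.
The closest candidate here is a chloro substituent, but the Cl is not on a carbonyl carbon. No other fragment satisfies the full query, so there is no match.

No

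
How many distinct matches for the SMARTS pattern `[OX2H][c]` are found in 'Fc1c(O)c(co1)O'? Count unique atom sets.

2

[OX2H][c] is the SMARTS for a phenol: a hydroxyl oxygen attached to an aromatic carbon.
The molecule carries 2 separate instances of a hydroxyl group (-OH) meeting every constraint; each maps to a distinct set of atoms, giving 2 matches.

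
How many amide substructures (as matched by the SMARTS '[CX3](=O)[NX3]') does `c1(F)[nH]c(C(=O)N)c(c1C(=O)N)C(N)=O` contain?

3

[CX3](=O)[NX3] is the SMARTS for an amide: a carbonyl carbon bonded to a trivalent nitrogen.
The molecule carries 3 separate instances of a primary amide (-C(=O)NH2) meeting every constraint; each maps to a distinct set of atoms, giving 3 matches.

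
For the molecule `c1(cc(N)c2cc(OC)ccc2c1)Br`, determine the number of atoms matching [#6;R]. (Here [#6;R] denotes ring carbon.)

10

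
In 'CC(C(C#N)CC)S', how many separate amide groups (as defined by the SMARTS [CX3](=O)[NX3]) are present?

[CX3](=O)[NX3] is the SMARTS for an amide: a carbonyl carbon bonded to a trivalent nitrogen.
The molecule has a nitrile (-C#N), but the nitrile N is NX1 (triple-bonded), not NX3; nothing else fits, so there are 0 matches.

0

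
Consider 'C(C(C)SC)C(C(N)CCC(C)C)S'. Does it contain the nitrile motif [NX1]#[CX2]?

The pattern [NX1]#[CX2] describes a nitrogen triple-bonded to a two-connected carbon — a nitrile.
The closest candidate here is a primary amino group (-NH2), but the nitrogen is NX3 (three connections), not NX1 triple-bonded. No other fragment satisfies the full query, so there is no match.

No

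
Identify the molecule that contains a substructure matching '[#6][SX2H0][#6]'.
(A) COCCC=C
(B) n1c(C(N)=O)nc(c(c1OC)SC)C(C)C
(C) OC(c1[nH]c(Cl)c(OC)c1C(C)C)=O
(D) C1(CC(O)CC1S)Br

B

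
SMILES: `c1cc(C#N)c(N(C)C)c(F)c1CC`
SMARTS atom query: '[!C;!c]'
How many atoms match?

3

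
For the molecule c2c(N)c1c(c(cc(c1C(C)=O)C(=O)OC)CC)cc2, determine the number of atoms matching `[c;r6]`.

The query [c;r6] means: aromatic carbon that belongs to a six-membered ring.
Check the 20 heavy atoms by environment: 10× c (aromatic, in 6-ring) → match; 6× C (acyclic) → no; 3× O (acyclic) → no; 1× N (acyclic) → no.
That gives 10 matching atoms.

10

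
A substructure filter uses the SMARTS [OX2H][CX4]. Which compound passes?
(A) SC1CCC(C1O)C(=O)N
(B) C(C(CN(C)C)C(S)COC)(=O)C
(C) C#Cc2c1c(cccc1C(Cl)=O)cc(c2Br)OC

A

[OX2H][CX4] describes a hydroxyl oxygen bound to an sp3 (X4) carbon (an aliphatic alcohol).
(A) contains a hydroxyl group (-OH), which satisfies every atom and bond constraint.
(B) has a methoxy ether (-OCH3) but the oxygen has H0 (ether), not H1.
(C) has a methoxy ether (-OCH3) but the oxygen has H0 (ether), not H1.
So the answer is (A).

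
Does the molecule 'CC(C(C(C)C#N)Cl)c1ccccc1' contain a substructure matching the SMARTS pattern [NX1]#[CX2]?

Yes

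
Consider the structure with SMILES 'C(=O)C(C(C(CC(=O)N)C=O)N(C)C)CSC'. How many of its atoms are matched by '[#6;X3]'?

3

Check the 17 heavy atoms by environment: 8× C (X4) → no; 1× S (X2) → no; 2× N (X3) → no; 3× C (X3) → match; 3× O (X1) → no.
That gives 3 matching atoms.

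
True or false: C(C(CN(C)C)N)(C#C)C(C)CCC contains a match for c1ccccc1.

False

The pattern c1ccccc1 describes six aromatic carbons in a ring — a benzene ring.
The closest candidate here is a methyl group (-CH3), but no six-membered all-carbon aromatic ring is present. No other fragment satisfies the full query, so there is no match.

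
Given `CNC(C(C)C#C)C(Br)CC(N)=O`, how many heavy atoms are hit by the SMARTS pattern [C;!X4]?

3

Check the 13 heavy atoms by environment: 6× C (X4) → no; 1× C (X3) → match; 1× O (X1) → no; 2× N (X3) → no; 2× C (X2) → match; 1× Br (X1) → no.
Summing the matching environments: 1 + 2 = 3 matching atoms.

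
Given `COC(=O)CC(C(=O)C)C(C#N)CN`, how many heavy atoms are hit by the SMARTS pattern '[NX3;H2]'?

Check the 14 heavy atoms by environment: 2× C (H2, X4) → no; 2× C (H1, X4) → no; 2× C (H0, X3) → no; 2× O (H0, X1) → no; 1× O (H0, X2) → no; 2× C (H3, X4) → no; 1× N (H2, X3) → match; 1× C (H0, X2) → no; 1× N (H0, X1) → no.
That gives 1 matching atom.

1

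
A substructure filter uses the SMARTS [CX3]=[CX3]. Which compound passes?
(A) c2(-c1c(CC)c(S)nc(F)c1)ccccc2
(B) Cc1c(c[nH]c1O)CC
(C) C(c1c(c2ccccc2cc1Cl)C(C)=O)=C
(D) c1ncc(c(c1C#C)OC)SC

[CX3]=[CX3] describes a non-aromatic C=C double bond between two sp2 carbons (an alkene).
(A) has an ethyl group (-CH2CH3) but its C-C bond is a single bond between CX4 carbons, not CX3=CX3.
(B) has an ethyl group (-CH2CH3) but its C-C bond is a single bond between CX4 carbons, not CX3=CX3.
(C) contains a vinyl group (-CH=CH2), which satisfies every atom and bond constraint.
(D) has an ethynyl group (-C#CH) but the C-C bond is a triple bond, not a double bond.
So the answer is (C).

C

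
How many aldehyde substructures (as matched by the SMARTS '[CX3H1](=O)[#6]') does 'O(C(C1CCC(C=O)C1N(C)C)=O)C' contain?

1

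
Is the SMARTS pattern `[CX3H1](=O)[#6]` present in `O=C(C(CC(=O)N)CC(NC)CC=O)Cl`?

Yes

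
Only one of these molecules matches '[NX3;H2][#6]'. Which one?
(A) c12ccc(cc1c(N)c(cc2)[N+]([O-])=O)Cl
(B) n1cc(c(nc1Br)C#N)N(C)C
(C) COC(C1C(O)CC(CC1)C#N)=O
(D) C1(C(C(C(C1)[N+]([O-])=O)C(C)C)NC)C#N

A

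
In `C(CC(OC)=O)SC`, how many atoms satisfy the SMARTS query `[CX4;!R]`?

4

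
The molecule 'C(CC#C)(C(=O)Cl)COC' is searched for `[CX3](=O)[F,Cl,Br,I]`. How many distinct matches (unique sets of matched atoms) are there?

[CX3](=O)[F,Cl,Br,I] is the SMARTS for an acyl halide: a carbonyl carbon bonded to a halogen.
Exactly one fragment in the molecule meets all constraints, giving 1 match.

1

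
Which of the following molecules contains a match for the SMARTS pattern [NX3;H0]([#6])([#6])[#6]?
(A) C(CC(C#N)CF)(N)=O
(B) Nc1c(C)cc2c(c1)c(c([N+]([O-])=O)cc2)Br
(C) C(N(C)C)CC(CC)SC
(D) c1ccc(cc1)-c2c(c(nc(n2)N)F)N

[NX3;H0]([#6])([#6])[#6] describes a trivalent nitrogen with no H, bonded to three carbons (a tertiary amine).
(A) has a primary amide (-C(=O)NH2) but the amide nitrogen has H2 and only one carbon neighbour.
(B) has a primary amino group (-NH2) but the nitrogen has H2, not H0 with three carbons.
(C) contains a dimethylamino group (-N(CH3)2), which satisfies every atom and bond constraint.
(D) has a primary amino group (-NH2) but the nitrogen has H2, not H0 with three carbons.
So the answer is (C).

C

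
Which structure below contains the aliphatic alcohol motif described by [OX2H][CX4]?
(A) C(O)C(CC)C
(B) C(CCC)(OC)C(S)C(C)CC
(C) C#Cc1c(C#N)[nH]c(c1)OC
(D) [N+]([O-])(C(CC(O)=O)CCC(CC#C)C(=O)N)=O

A

[OX2H][CX4] describes a hydroxyl oxygen bound to an sp3 (X4) carbon (an aliphatic alcohol).
(A) contains a hydroxyl group (-OH), which satisfies every atom and bond constraint.
(B) has a methoxy ether (-OCH3) but the oxygen has H0 (ether), not H1.
(C) has a methoxy ether (-OCH3) but the oxygen has H0 (ether), not H1.
(D) has a carboxylic acid group (-C(=O)OH) but the -OH is on a CX3 carbonyl carbon, not a CX4 carbon.
So the answer is (A).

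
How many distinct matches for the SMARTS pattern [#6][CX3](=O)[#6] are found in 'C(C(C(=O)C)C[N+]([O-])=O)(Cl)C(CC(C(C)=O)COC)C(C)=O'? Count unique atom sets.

[#6][CX3](=O)[#6] is the SMARTS for a ketone: a carbonyl carbon (no H) flanked by two carbons.
The molecule carries 3 separate instances of an acetyl/ketone group (-C(=O)CH3) meeting every constraint; each maps to a distinct set of atoms, giving 3 matches.

3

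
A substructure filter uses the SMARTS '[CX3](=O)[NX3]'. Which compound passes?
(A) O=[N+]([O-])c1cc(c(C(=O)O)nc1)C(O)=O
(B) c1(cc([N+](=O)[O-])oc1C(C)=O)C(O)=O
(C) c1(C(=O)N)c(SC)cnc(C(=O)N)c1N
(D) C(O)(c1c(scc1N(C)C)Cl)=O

C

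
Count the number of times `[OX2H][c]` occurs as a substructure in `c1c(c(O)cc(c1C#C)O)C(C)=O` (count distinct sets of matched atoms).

2

[OX2H][c] is the SMARTS for a phenol: a hydroxyl oxygen attached to an aromatic carbon.
The molecule carries 2 separate instances of a hydroxyl group (-OH) meeting every constraint; each maps to a distinct set of atoms, giving 2 matches.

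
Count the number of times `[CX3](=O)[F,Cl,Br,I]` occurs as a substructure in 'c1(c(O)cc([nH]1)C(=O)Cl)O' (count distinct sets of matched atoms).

1

[CX3](=O)[F,Cl,Br,I] is the SMARTS for an acyl halide: a carbonyl carbon bonded to a halogen.
Exactly one fragment in the molecule meets all constraints, giving 1 match.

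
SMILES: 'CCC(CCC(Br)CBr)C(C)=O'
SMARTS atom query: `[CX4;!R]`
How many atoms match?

The query [CX4;!R] means: aliphatic carbon with four total connections, not in a ring.
Check the 12 heavy atoms by environment: 8× C (X4, acyclic) → match; 2× Br (X1, acyclic) → no; 1× C (X3, acyclic) → no; 1× O (X1, acyclic) → no.
That gives 8 matching atoms.

8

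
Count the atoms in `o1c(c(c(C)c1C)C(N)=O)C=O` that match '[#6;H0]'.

5

The query [#6;H0] means: any carbon with no attached hydrogen.
Check the 12 heavy atoms by environment: 1× o (aromatic, H0) → no; 4× c (aromatic, H0) → match; 1× C (H1) → no; 2× O (H0) → no; 2× C (H3) → no; 1× C (H0) → match; 1× N (H2) → no.
Summing the matching environments: 4 + 1 = 5 matching atoms.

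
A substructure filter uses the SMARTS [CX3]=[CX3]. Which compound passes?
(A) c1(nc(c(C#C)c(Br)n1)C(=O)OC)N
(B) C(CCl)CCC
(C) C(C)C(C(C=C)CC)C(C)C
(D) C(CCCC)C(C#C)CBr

[CX3]=[CX3] describes a non-aromatic C=C double bond between two sp2 carbons (an alkene).
(A) has an ethynyl group (-C#CH) but the C-C bond is a triple bond, not a double bond.
(B) has an ethyl group (-CH2CH3) but its C-C bond is a single bond between CX4 carbons, not CX3=CX3.
(C) contains a vinyl group (-CH=CH2), which satisfies every atom and bond constraint.
(D) has an ethynyl group (-C#CH) but the C-C bond is a triple bond, not a double bond.
So the answer is (C).

C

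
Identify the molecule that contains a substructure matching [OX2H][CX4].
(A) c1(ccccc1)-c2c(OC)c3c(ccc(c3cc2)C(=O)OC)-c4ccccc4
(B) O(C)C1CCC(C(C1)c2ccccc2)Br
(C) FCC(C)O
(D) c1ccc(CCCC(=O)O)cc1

C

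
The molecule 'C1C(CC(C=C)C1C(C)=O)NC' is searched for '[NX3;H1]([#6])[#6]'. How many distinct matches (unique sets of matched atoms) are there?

[NX3;H1]([#6])[#6] is the SMARTS for a secondary amine: a trivalent nitrogen with one H, bonded to two carbons.
Exactly one fragment in the molecule meets all constraints, giving 1 match.

1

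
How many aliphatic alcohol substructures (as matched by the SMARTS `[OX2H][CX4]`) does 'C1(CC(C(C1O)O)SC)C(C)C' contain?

[OX2H][CX4] is the SMARTS for an aliphatic alcohol: a hydroxyl oxygen bound to an sp3 (X4) carbon.
The molecule carries 2 separate instances of a hydroxyl group (-OH) meeting every constraint; each maps to a distinct set of atoms, giving 2 matches.

2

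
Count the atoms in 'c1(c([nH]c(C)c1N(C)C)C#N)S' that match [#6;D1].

The query [#6;D1] means: carbon bonded to exactly one heavy atom.
Check the 12 heavy atoms by environment: 1× n (aromatic, D2) → no; 4× c (aromatic, D3) → no; 3× C (D1) → match; 1× N (D3) → no; 1× S (D1) → no; 1× C (D2) → no; 1× N (D1) → no.
That gives 3 matching atoms.

3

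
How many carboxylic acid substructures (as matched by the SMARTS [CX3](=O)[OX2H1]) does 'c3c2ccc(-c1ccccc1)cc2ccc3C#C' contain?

[CX3](=O)[OX2H1] is the SMARTS for a carboxylic acid: an sp2 carbon double-bonded to O and single-bonded to an -OH oxygen.
No fragment in the molecule satisfies every constraint, giving 0 matches.

0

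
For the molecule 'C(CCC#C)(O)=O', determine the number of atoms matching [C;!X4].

The query [C;!X4] means: aliphatic carbon that does not have four total connections.
Check the 7 heavy atoms by environment: 2× C (X4) → no; 2× C (X2) → match; 1× C (X3) → match; 1× O (X1) → no; 1× O (X2) → no.
Summing the matching environments: 2 + 1 = 3 matching atoms.

3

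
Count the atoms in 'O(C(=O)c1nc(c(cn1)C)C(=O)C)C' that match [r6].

6

The query [r6] means: r6 matches atoms in a six-membered ring.
Check the 14 heavy atoms by environment: 2× n (aromatic, in 6-ring) → match; 4× c (aromatic, in 6-ring) → match; 5× C (acyclic) → no; 3× O (acyclic) → no.
Summing the matching environments: 2 + 4 = 6 matching atoms.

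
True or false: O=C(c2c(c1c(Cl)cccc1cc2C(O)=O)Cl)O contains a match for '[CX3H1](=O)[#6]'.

The pattern [CX3H1](=O)[#6] describes an sp2 carbon with one H, double-bonded to O and single-bonded to carbon — an aldehyde.
The closest candidate here is a carboxylic acid group (-C(=O)OH), but the carbonyl carbon has H0 and is bonded to O, not H1. No other fragment satisfies the full query, so there is no match.

False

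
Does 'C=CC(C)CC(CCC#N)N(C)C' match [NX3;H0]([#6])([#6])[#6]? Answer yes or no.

Yes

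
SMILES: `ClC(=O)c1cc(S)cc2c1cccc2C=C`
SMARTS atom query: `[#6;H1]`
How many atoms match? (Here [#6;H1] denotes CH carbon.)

6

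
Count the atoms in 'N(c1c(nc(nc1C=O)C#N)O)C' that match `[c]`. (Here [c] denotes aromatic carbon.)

Check the 13 heavy atoms by environment: 2× n (aromatic) → no; 4× c (aromatic) → match; 2× O → no; 3× C → no; 2× N → no.
That gives 4 matching atoms.

4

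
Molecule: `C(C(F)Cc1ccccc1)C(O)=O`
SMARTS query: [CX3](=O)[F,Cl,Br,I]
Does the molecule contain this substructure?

The pattern [CX3](=O)[F,Cl,Br,I] describes a carbonyl carbon bonded to a halogen — an acyl halide.
The closest candidate here is a carboxylic acid group (-C(=O)OH), but the carbonyl is bonded to -OH, not to a halogen. No other fragment satisfies the full query, so there is no match.

No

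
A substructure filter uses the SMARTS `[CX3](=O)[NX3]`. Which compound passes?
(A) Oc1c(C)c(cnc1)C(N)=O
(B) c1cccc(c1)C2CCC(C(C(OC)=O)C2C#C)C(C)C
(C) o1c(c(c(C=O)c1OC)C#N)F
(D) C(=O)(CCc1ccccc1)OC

[CX3](=O)[NX3] describes a carbonyl carbon bonded to a trivalent nitrogen (an amide).
(A) contains a primary amide (-C(=O)NH2), which satisfies every atom and bond constraint.
(B) has a methyl-ester group (-C(=O)OCH3) but the carbonyl is bonded to O, not to an NX3 nitrogen.
(C) has a nitrile (-C#N) but the nitrile N is NX1 (triple-bonded), not NX3.
(D) has a methyl-ester group (-C(=O)OCH3) but the carbonyl is bonded to O, not to an NX3 nitrogen.
So the answer is (A).

A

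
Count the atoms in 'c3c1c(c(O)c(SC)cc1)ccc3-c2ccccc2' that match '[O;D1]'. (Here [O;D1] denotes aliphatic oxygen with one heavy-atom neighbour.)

1

The query [O;D1] means: aliphatic oxygen bonded to exactly one heavy atom.
Check the 19 heavy atoms by environment: 6× c (aromatic, D3) → no; 10× c (aromatic, D2) → no; 1× S (D2) → no; 1× C (D1) → no; 1× O (D1) → match.
That gives 1 matching atom.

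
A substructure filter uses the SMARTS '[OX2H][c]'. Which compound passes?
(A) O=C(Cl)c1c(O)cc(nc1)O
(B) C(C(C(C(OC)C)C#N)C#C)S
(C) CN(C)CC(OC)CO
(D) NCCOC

A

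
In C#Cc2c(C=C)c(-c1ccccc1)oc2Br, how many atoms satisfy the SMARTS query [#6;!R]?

4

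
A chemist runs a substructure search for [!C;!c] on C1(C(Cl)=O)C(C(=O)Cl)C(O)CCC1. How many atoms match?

The query [!C;!c] means: neither aliphatic nor aromatic carbon — same as [!#6].
Check the 13 heavy atoms by environment: 8× C → no; 3× O → match; 2× Cl → match.
Summing the matching environments: 3 + 2 = 5 matching atoms.

5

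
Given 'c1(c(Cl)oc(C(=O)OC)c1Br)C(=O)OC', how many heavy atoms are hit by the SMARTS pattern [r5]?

5

The query [r5] means: r5 matches atoms in a five-membered ring.
Check the 15 heavy atoms by environment: 1× o (aromatic, in 5-ring) → match; 4× c (aromatic, in 5-ring) → match; 4× C (acyclic) → no; 4× O (acyclic) → no; 1× Cl (acyclic) → no; 1× Br (acyclic) → no.
Summing the matching environments: 1 + 4 = 5 matching atoms.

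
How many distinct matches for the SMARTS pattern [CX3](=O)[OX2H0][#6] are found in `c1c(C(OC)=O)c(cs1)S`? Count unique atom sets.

1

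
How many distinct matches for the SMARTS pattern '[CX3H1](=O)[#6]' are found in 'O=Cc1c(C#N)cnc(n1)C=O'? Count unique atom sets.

2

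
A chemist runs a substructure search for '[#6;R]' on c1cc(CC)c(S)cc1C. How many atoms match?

6

Check the 10 heavy atoms by environment: 6× c (aromatic, in 6-ring) → match; 1× S (acyclic) → no; 3× C (acyclic) → no.
That gives 6 matching atoms.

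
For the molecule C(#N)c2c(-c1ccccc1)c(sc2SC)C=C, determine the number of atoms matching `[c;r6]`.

The query [c;r6] means: aromatic carbon that belongs to a six-membered ring.
Check the 17 heavy atoms by environment: 1× s (aromatic, in 5-ring) → no; 4× c (aromatic, in 5-ring) → no; 6× c (aromatic, in 6-ring) → match; 1× S (acyclic) → no; 4× C (acyclic) → no; 1× N (acyclic) → no.
That gives 6 matching atoms.

6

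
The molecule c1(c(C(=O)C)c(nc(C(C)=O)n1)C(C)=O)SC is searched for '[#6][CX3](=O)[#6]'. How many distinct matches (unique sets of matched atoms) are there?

3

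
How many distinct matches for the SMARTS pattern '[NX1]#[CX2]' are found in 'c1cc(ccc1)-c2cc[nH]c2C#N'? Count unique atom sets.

1

[NX1]#[CX2] is the SMARTS for a nitrile: a nitrogen triple-bonded to a two-connected carbon.
Exactly one fragment in the molecule meets all constraints, giving 1 match.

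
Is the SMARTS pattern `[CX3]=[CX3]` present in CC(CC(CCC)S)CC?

The pattern [CX3]=[CX3] describes a non-aromatic C=C double bond between two sp2 carbons — an alkene.
The closest candidate here is an ethyl group (-CH2CH3), but its C-C bond is a single bond between CX4 carbons, not CX3=CX3. No other fragment satisfies the full query, so there is no match.

No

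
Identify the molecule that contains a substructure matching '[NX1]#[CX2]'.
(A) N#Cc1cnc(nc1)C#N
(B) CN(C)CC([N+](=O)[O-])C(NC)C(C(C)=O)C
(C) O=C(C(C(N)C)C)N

[NX1]#[CX2] describes a nitrogen triple-bonded to a two-connected carbon (a nitrile).
(A) contains a nitrile (-C#N), which satisfies every atom and bond constraint.
(B) has a nitro group (-[N+](=O)[O-]) but there is no C#N triple bond.
(C) has a primary amide (-C(=O)NH2) but the nitrogen is NX3, not NX1.
So the answer is (A).

A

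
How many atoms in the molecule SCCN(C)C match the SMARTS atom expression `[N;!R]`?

The query [N;!R] means: aliphatic nitrogen not in a ring.
Check the 6 heavy atoms by environment: 4× C (acyclic) → no; 1× S (acyclic) → no; 1× N (acyclic) → match.
That gives 1 matching atom.

1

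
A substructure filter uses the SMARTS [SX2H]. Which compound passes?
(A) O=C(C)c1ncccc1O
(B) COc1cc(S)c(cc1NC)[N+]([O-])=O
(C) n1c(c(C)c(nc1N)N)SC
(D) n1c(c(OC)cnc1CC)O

B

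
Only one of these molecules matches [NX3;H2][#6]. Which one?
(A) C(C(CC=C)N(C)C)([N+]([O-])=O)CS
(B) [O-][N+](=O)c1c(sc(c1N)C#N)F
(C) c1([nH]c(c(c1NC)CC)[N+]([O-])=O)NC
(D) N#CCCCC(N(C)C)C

[NX3;H2][#6] describes a trivalent nitrogen with two H attached to carbon (a primary amine).
(A) has a nitro group (-[N+](=O)[O-]) but the nitrogen is [N+] with no H, not NX3H2.
(B) contains a primary amino group (-NH2), which satisfies every atom and bond constraint.
(C) has an N-methylamino group (-NHCH3) but the nitrogen bears two carbons and only one H (H1), not H2.
(D) has a nitrile (-C#N) but the nitrogen is NX1 (triple-bonded), not NX3 with two H.
So the answer is (B).

B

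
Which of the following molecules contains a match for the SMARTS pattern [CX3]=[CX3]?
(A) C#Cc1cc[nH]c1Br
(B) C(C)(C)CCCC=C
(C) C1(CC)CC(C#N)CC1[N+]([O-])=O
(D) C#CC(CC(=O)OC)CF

[CX3]=[CX3] describes a non-aromatic C=C double bond between two sp2 carbons (an alkene).
(A) has an ethynyl group (-C#CH) but the C-C bond is a triple bond, not a double bond.
(B) contains a vinyl group (-CH=CH2), which satisfies every atom and bond constraint.
(C) has an ethyl group (-CH2CH3) but its C-C bond is a single bond between CX4 carbons, not CX3=CX3.
(D) has an ethynyl group (-C#CH) but the C-C bond is a triple bond, not a double bond.
So the answer is (B).

B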